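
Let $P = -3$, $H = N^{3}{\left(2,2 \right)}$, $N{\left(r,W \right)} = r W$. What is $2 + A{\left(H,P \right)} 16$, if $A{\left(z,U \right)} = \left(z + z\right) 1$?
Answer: $2050$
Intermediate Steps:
$N{\left(r,W \right)} = W r$
$H = 64$ ($H = \left(2 \cdot 2\right)^{3} = 4^{3} = 64$)
$A{\left(z,U \right)} = 2 z$ ($A{\left(z,U \right)} = 2 z 1 = 2 z$)
$2 + A{\left(H,P \right)} 16 = 2 + 2 \cdot 64 \cdot 16 = 2 + 128 \cdot 16 = 2 + 2048 = 2050$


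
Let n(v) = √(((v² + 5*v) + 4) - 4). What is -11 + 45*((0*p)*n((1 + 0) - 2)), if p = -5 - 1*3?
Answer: -11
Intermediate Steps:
p = -8 (p = -5 - 3 = -8)
n(v) = √(v² + 5*v) (n(v) = √((4 + v² + 5*v) - 4) = √(v² + 5*v))
-11 + 45*((0*p)*n((1 + 0) - 2)) = -11 + 45*((0*(-8))*√(((1 + 0) - 2)*(5 + ((1 + 0) - 2)))) = -11 + 45*(0*√((1 - 2)*(5 + (1 - 2)))) = -11 + 45*(0*√(-(5 - 1))) = -11 + 45*(0*√(-1*4)) = -11 + 45*(0*√(-4)) = -11 + 45*(0*(2*I)) = -11 + 45*0 = -11 + 0 = -11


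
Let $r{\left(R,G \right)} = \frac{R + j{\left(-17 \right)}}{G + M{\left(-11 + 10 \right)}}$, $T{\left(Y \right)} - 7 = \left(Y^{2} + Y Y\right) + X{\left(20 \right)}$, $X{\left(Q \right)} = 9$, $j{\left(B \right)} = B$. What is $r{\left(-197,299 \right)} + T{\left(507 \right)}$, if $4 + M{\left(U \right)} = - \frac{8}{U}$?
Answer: $\frac{155776328}{303} \approx 5.1411 \cdot 10^{5}$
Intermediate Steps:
$M{\left(U \right)} = -4 - \frac{8}{U}$
$T{\left(Y \right)} = 16 + 2 Y^{2}$ ($T{\left(Y \right)} = 7 + \left(\left(Y^{2} + Y Y\right) + 9\right) = 7 + \left(\left(Y^{2} + Y^{2}\right) + 9\right) = 7 + \left(2 Y^{2} + 9\right) = 7 + \left(9 + 2 Y^{2}\right) = 16 + 2 Y^{2}$)
$r{\left(R,G \right)} = \frac{-17 + R}{4 + G}$ ($r{\left(R,G \right)} = \frac{R - 17}{G - \left(4 + \frac{8}{-11 + 10}\right)} = \frac{-17 + R}{G - \left(4 + \frac{8}{-1}\right)} = \frac{-17 + R}{G - -4} = \frac{-17 + R}{G + \left(-4 + 8\right)} = \frac{-17 + R}{G + 4} = \frac{-17 + R}{4 + G}$)
$r{\left(-197,299 \right)} + T{\left(507 \right)} = \frac{-17 - 197}{4 + 299} + \left(16 + 2 \cdot 507^{2}\right) = \frac{1}{303} \left(-214\right) + \left(16 + 2 \cdot 257049\right) = \frac{1}{303} \left(-214\right) + \left(16 + 514098\right) = - \frac{214}{303} + 514114 = \frac{155776328}{303}$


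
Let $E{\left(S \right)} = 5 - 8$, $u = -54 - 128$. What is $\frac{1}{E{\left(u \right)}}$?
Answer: $- \frac{1}{3} \approx -0.33333$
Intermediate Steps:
$u = -182$
$E{\left(S \right)} = -3$ ($E{\left(S \right)} = 5 - 8 = -3$)
$\frac{1}{E{\left(u \right)}} = \frac{1}{-3} = - \frac{1}{3}$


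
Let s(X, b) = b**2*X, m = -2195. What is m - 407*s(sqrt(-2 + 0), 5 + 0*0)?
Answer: -2195 - 10175*I*sqrt(2) ≈ -2195.0 - 14390.0*I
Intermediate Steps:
s(X, b) = X*b**2
m - 407*s(sqrt(-2 + 0), 5 + 0*0) = -2195 - 407*sqrt(-2 + 0)*(5 + 0*0)**2 = -2195 - 407*sqrt(-2)*(5 + 0)**2 = -2195 - 407*I*sqrt(2)*5**2 = -2195 - 407*I*sqrt(2)*25 = -2195 - 10175*I*sqrt(2)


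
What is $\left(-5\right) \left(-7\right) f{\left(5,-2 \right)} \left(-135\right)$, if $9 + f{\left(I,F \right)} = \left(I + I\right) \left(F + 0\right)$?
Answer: $137025$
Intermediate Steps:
$f{\left(I,F \right)} = -9 + 2 F I$ ($f{\left(I,F \right)} = -9 + \left(I + I\right) \left(F + 0\right) = -9 + 2 I F = -9 + 2 F I$)
$\left(-5\right) \left(-7\right) f{\left(5,-2 \right)} \left(-135\right) = \left(-5\right) \left(-7\right) \left(-9 + 2 \left(-2\right) 5\right) \left(-135\right) = 35 \left(-9 - 20\right) \left(-135\right) = 35 \left(-29\right) \left(-135\right) = \left(-1015\right) \left(-135\right) = 137025$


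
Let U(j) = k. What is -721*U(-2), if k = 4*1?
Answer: -2884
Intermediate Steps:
k = 4
U(j) = 4
-721*U(-2) = -721*4 = -2884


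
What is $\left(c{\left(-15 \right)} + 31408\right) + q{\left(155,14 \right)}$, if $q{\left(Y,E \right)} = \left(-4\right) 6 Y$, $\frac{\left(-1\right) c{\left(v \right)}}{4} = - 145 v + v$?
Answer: $19048$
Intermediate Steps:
$c{\left(v \right)} = 576 v$ ($c{\left(v \right)} = - 4 \left(- 145 v + v\right) = - 4 \left(- 144 v\right) = 576 v$)
$q{\left(Y,E \right)} = - 24 Y$
$\left(c{\left(-15 \right)} + 31408\right) + q{\left(155,14 \right)} = \left(576 \left(-15\right) + 31408\right) - 3720 = \left(-8640 + 31408\right) - 3720 = 22768 - 3720 = 19048$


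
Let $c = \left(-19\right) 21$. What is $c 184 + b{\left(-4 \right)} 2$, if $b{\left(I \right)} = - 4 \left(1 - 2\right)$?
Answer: $-73408$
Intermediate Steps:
$c = -399$
$b{\left(I \right)} = 4$ ($b{\left(I \right)} = \left(-4\right) \left(-1\right) = 4$)
$c 184 + b{\left(-4 \right)} 2 = \left(-399\right) 184 + 4 \cdot 2 = -73416 + 8 = -73408$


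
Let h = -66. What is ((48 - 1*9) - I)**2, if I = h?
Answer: 11025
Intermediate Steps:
I = -66
((48 - 1*9) - I)**2 = ((48 - 1*9) - 1*(-66))**2 = ((48 - 9) + 66)**2 = (39 + 66)**2 = 105**2 = 11025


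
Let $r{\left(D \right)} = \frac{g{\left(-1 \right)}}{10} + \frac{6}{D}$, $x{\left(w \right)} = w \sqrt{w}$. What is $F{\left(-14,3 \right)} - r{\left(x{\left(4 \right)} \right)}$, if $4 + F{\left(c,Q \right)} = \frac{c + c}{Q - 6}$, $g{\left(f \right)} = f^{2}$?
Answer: $\frac{269}{60} \approx 4.4833$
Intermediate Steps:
$F{\left(c,Q \right)} = -4 + \frac{2 c}{-6 + Q}$ ($F{\left(c,Q \right)} = -4 + \frac{c + c}{Q - 6} = -4 + \frac{2 c}{-6 + Q}$)
$x{\left(w \right)} = w^{\frac{3}{2}}$
$r{\left(D \right)} = \frac{1}{10} + \frac{6}{D}$ ($r{\left(D \right)} = \frac{\left(-1\right)^{2}}{10} + \frac{6}{D} = 1 \cdot \frac{1}{10} + \frac{6}{D} = \frac{1}{10} + \frac{6}{D}$)
$F{\left(-14,3 \right)} - r{\left(x{\left(4 \right)} \right)} = \frac{2 \left(12 - 14 - 6\right)}{-6 + 3} - \frac{60 + 4^{\frac{3}{2}}}{10 \cdot 4^{\frac{3}{2}}} = \frac{2 \left(12 - 14 - 6\right)}{-3} - \frac{60 + 8}{10 \cdot 8} = 2 \left(- \frac{1}{3}\right) \left(-8\right) - \frac{1}{10} \cdot \frac{1}{8} \cdot 68 = \frac{16}{3} - \frac{17}{20} = \frac{269}{60}$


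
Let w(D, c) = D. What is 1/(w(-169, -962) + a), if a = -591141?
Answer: -1/591310 ≈ -1.6912e-6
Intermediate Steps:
1/(w(-169, -962) + a) = 1/(-169 - 591141) = 1/(-591310) = -1/591310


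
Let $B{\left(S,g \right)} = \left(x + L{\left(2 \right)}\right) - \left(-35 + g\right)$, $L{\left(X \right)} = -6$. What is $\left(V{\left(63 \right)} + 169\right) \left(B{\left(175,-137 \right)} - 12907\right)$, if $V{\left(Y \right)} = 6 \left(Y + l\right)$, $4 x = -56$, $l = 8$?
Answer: $-7589225$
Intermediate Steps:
$x = -14$ ($x = \frac{1}{4} \left(-56\right) = -14$)
$V{\left(Y \right)} = 48 + 6 Y$ ($V{\left(Y \right)} = 6 \left(Y + 8\right) = 6 \left(8 + Y\right) = 48 + 6 Y$)
$B{\left(S,g \right)} = 15 - g$ ($B{\left(S,g \right)} = \left(-14 - 6\right) - \left(-35 + g\right) = -20 - \left(-35 + g\right) = 15 - g$)
$\left(V{\left(63 \right)} + 169\right) \left(B{\left(175,-137 \right)} - 12907\right) = \left(\left(48 + 6 \cdot 63\right) + 169\right) \left(\left(15 - -137\right) - 12907\right) = \left(\left(48 + 378\right) + 169\right) \left(\left(15 + 137\right) - 12907\right) = \left(426 + 169\right) \left(152 - 12907\right) = 595 \left(-12755\right) = -7589225$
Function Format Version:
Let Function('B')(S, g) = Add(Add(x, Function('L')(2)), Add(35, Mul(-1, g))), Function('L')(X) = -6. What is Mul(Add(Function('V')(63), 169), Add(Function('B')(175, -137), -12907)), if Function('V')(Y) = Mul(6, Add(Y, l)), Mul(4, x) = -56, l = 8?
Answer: -7589225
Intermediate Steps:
x = -14 (x = Mul(Rational(1, 4), -56) = -14)
Function('V')(Y) = Add(48, Mul(6, Y)) (Function('V')(Y) = Mul(6, Add(Y, 8)) = Mul(6, Add(8, Y)) = Add(48, Mul(6, Y)))
Function('B')(S, g) = Add(15, Mul(-1, g)) (Function('B')(S, g) = Add(Add(-14, -6), Add(35, Mul(-1, g))) = Add(-20, Add(35, Mul(-1, g))) = Add(15, Mul(-1, g)))
Mul(Add(Function('V')(63), 169), Add(Function('B')(175, -137), -12907)) = Mul(Add(Add(48, Mul(6, 63)), 169), Add(Add(15, Mul(-1, -137)), -12907)) = Mul(Add(Add(48, 378), 169), Add(Add(15, 137), -12907)) = Mul(Add(426, 169), Add(152, -12907)) = Mul(595, -12755) = -7589225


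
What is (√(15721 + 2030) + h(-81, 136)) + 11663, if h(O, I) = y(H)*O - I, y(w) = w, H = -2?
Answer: 11689 + √17751 ≈ 11822.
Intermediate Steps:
h(O, I) = -I - 2*O (h(O, I) = -2*O - I = -I - 2*O)
(√(15721 + 2030) + h(-81, 136)) + 11663 = (√(15721 + 2030) + (-1*136 - 2*(-81))) + 11663 = (√17751 + (-136 + 162)) + 11663 = (√17751 + 26) + 11663 = (26 + √17751) + 11663 = 11689 + √17751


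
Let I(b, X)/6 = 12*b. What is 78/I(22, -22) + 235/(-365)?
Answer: -11459/19272 ≈ -0.59459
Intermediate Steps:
I(b, X) = 72*b (I(b, X) = 6*(12*b) = 72*b)
78/I(22, -22) + 235/(-365) = 78/((72*22)) + 235/(-365) = 78/1584 + 235*(-1/365) = 78*(1/1584) - 47/73 = 13/264 - 47/73 = -11459/19272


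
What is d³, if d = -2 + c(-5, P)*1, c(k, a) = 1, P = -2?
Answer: -1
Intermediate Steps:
d = -1 (d = -2 + 1*1 = -2 + 1 = -1)
d³ = (-1)³ = -1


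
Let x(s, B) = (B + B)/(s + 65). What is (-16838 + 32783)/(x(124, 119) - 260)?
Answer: -430515/6986 ≈ -61.625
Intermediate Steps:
x(s, B) = 2*B/(65 + s) (x(s, B) = (2*B)/(65 + s) = 2*B/(65 + s))
(-16838 + 32783)/(x(124, 119) - 260) = (-16838 + 32783)/(2*119/(65 + 124) - 260) = 15945/(2*119/189 - 260) = 15945/(2*119*(1/189) - 260) = 15945/(34/27 - 260) = 15945/(-6986/27) = 15945*(-27/6986) = -430515/6986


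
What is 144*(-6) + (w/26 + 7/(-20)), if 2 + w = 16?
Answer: -224591/260 ≈ -863.81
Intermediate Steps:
w = 14 (w = -2 + 16 = 14)
144*(-6) + (w/26 + 7/(-20)) = 144*(-6) + (14/26 + 7/(-20)) = -864 + (14*(1/26) + 7*(-1/20)) = -864 + (7/13 - 7/20) = -864 + 49/260 = -224591/260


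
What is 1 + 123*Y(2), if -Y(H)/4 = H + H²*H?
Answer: -4919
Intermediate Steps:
Y(H) = -4*H - 4*H³ (Y(H) = -4*(H + H²*H) = -4*(H + H³) = -4*H - 4*H³)
1 + 123*Y(2) = 1 + 123*(-4*2*(1 + 2²)) = 1 + 123*(-4*2*(1 + 4)) = 1 + 123*(-4*2*5) = 1 + 123*(-40) = 1 - 4920 = -4919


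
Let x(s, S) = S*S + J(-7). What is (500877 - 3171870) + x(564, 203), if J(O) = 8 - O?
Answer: -2629769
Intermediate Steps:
x(s, S) = 15 + S² (x(s, S) = S*S + (8 - 1*(-7)) = S² + (8 + 7) = S² + 15 = 15 + S²)
(500877 - 3171870) + x(564, 203) = (500877 - 3171870) + (15 + 203²) = -2670993 + (15 + 41209) = -2670993 + 41224 = -2629769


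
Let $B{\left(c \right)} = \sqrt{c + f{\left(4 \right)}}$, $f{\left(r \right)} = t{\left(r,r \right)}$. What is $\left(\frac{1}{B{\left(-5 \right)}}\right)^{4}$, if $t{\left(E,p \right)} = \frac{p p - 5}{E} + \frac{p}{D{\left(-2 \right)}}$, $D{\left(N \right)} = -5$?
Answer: $\frac{400}{3721} \approx 0.1075$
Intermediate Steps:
$t{\left(E,p \right)} = - \frac{p}{5} + \frac{-5 + p^{2}}{E}$ ($t{\left(E,p \right)} = \frac{p p - 5}{E} + \frac{p}{-5} = \frac{p^{2} - 5}{E} + p \left(- \frac{1}{5}\right) = \frac{-5 + p^{2}}{E} - \frac{p}{5} = - \frac{p}{5} + \frac{-5 + p^{2}}{E}$)
$f{\left(r \right)} = \frac{-5 + \frac{4 r^{2}}{5}}{r}$ ($f{\left(r \right)} = \frac{-5 + r^{2} - \frac{r r}{5}}{r} = \frac{-5 + r^{2} - \frac{r^{2}}{5}}{r} = \frac{-5 + \frac{4 r^{2}}{5}}{r}$)
$B{\left(c \right)} = \sqrt{\frac{39}{20} + c}$ ($B{\left(c \right)} = \sqrt{c + \left(- \frac{5}{4} + \frac{4}{5} \cdot 4\right)} = \sqrt{c + \left(\left(-5\right) \frac{1}{4} + \frac{16}{5}\right)} = \sqrt{c + \left(- \frac{5}{4} + \frac{16}{5}\right)} = \sqrt{c + \frac{39}{20}} = \sqrt{\frac{39}{20} + c}$)
$\left(\frac{1}{B{\left(-5 \right)}}\right)^{4} = \left(\frac{1}{\frac{1}{10} \sqrt{195 + 100 \left(-5\right)}}\right)^{4} = \left(\frac{1}{\frac{1}{10} \sqrt{195 - 500}}\right)^{4} = \left(\frac{1}{\frac{1}{10} \sqrt{-305}}\right)^{4} = \left(\frac{1}{\frac{1}{10} i \sqrt{305}}\right)^{4} = \left(- \frac{2 i \sqrt{305}}{61}\right)^{4} = \frac{400}{3721}$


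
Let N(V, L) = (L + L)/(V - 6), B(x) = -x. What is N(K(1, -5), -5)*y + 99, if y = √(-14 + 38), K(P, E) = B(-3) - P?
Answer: 99 + 5*√6 ≈ 111.25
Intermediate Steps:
K(P, E) = 3 - P (K(P, E) = -1*(-3) - P = 3 - P)
y = 2*√6 (y = √24 = 2*√6 ≈ 4.8990)
N(V, L) = 2*L/(-6 + V) (N(V, L) = (2*L)/(-6 + V) = 2*L/(-6 + V))
N(K(1, -5), -5)*y + 99 = (2*(-5)/(-6 + (3 - 1*1)))*(2*√6) + 99 = (2*(-5)/(-6 + (3 - 1)))*(2*√6) + 99 = (2*(-5)/(-6 + 2))*(2*√6) + 99 = (2*(-5)/(-4))*(2*√6) + 99 = (2*(-5)*(-¼))*(2*√6) + 99 = 5*(2*√6)/2 + 99 = 5*√6 + 99 = 99 + 5*√6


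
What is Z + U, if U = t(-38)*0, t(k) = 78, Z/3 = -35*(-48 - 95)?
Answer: 15015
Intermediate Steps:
Z = 15015 (Z = 3*(-35*(-48 - 95)) = 3*(-35*(-143)) = 3*5005 = 15015)
U = 0 (U = 78*0 = 0)
Z + U = 15015 + 0 = 15015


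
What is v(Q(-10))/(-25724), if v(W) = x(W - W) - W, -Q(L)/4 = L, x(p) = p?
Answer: 10/6431 ≈ 0.0015550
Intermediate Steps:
Q(L) = -4*L
v(W) = -W (v(W) = (W - W) - W = 0 - W = -W)
v(Q(-10))/(-25724) = -(-4)*(-10)/(-25724) = -1*40*(-1/25724) = -40*(-1/25724) = 10/6431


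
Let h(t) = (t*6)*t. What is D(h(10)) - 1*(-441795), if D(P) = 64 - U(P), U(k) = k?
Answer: 441259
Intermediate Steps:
h(t) = 6*t² (h(t) = (6*t)*t = 6*t²)
D(P) = 64 - P
D(h(10)) - 1*(-441795) = (64 - 6*10²) - 1*(-441795) = (64 - 6*100) + 441795 = (64 - 1*600) + 441795 = (64 - 600) + 441795 = -536 + 441795 = 441259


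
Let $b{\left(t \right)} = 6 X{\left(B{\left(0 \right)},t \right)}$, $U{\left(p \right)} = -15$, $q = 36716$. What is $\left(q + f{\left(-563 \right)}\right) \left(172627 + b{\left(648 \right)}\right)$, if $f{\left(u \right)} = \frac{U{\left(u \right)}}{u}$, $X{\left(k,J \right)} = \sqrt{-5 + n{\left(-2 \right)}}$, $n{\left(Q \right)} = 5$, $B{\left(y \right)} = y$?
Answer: $\frac{3568393950121}{563} \approx 6.3382 \cdot 10^{9}$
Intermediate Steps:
$X{\left(k,J \right)} = 0$ ($X{\left(k,J \right)} = \sqrt{-5 + 5} = \sqrt{0} = 0$)
$f{\left(u \right)} = - \frac{15}{u}$
$b{\left(t \right)} = 0$ ($b{\left(t \right)} = 6 \cdot 0 = 0$)
$\left(q + f{\left(-563 \right)}\right) \left(172627 + b{\left(648 \right)}\right) = \left(36716 - \frac{15}{-563}\right) \left(172627 + 0\right) = \left(36716 - - \frac{15}{563}\right) 172627 = \left(36716 + \frac{15}{563}\right) 172627 = \frac{20671123}{563} \cdot 172627 = \frac{3568393950121}{563}$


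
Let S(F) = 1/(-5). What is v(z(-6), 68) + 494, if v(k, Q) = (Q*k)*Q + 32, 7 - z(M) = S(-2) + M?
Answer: 307814/5 ≈ 61563.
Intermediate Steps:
S(F) = -⅕
z(M) = 36/5 - M (z(M) = 7 - (-⅕ + M) = 7 + (⅕ - M) = 36/5 - M)
v(k, Q) = 32 + k*Q² (v(k, Q) = k*Q² + 32 = 32 + k*Q²)
v(z(-6), 68) + 494 = (32 + (36/5 - 1*(-6))*68²) + 494 = (32 + (36/5 + 6)*4624) + 494 = (32 + (66/5)*4624) + 494 = (32 + 305184/5) + 494 = 305344/5 + 494 = 307814/5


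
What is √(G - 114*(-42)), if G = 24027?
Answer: √28815 ≈ 169.75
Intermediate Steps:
√(G - 114*(-42)) = √(24027 - 114*(-42)) = √(24027 + 4788) = √28815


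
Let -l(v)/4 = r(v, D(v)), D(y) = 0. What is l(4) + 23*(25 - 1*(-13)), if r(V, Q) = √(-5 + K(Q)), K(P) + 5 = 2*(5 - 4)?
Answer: 874 - 8*I*√2 ≈ 874.0 - 11.314*I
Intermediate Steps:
K(P) = -3 (K(P) = -5 + 2*(5 - 4) = -5 + 2*1 = -5 + 2 = -3)
r(V, Q) = 2*I*√2 (r(V, Q) = √(-5 - 3) = √(-8) = 2*I*√2)
l(v) = -8*I*√2
l(4) + 23*(25 - 1*(-13)) = -8*I*√2 + 23*(25 - 1*(-13)) = -8*I*√2 + 23*(25 + 13) = -8*I*√2 + 23*38 = -8*I*√2 + 874 = 874 - 8*I*√2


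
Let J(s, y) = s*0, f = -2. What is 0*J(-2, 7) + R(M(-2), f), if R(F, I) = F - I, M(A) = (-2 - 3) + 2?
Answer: -1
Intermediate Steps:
M(A) = -3 (M(A) = -5 + 2 = -3)
J(s, y) = 0
0*J(-2, 7) + R(M(-2), f) = 0*0 + (-3 - 1*(-2)) = 0 + (-3 + 2) = 0 - 1 = -1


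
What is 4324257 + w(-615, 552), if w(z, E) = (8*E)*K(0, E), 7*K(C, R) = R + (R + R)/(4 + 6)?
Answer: 165974787/35 ≈ 4.7421e+6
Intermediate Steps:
K(C, R) = 6*R/35 (K(C, R) = (R + (R + R)/(4 + 6))/7 = (R + (2*R)/10)/7 = (R + (2*R)*(1/10))/7 = (R + R/5)/7 = (6*R/5)/7 = 6*R/35)
w(z, E) = 48*E**2/35 (w(z, E) = (8*E)*(6*E/35) = 48*E**2/35)
4324257 + w(-615, 552) = 4324257 + (48/35)*552**2 = 4324257 + (48/35)*304704 = 4324257 + 14625792/35 = 165974787/35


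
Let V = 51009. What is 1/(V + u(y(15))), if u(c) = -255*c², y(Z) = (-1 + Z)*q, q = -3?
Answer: -1/398811 ≈ -2.5075e-6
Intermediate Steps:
y(Z) = 3 - 3*Z (y(Z) = (-1 + Z)*(-3) = 3 - 3*Z)
1/(V + u(y(15))) = 1/(51009 - 255*(3 - 3*15)²) = 1/(51009 - 255*(3 - 45)²) = 1/(51009 - 255*(-42)²) = 1/(51009 - 255*1764) = 1/(51009 - 449820) = 1/(-398811) = -1/398811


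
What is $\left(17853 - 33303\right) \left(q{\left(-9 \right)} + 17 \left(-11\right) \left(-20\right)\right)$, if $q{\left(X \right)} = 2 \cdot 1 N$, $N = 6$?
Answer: $-57968400$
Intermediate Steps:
$q{\left(X \right)} = 12$ ($q{\left(X \right)} = 2 \cdot 1 \cdot 6 = 2 \cdot 6 = 12$)
$\left(17853 - 33303\right) \left(q{\left(-9 \right)} + 17 \left(-11\right) \left(-20\right)\right) = \left(17853 - 33303\right) \left(12 + 17 \left(-11\right) \left(-20\right)\right) = - 15450 \left(12 - -3740\right) = - 15450 \left(12 + 3740\right) = \left(-15450\right) 3752 = -57968400$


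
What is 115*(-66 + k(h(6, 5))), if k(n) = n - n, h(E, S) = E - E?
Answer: -7590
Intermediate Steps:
h(E, S) = 0
k(n) = 0
115*(-66 + k(h(6, 5))) = 115*(-66 + 0) = 115*(-66) = -7590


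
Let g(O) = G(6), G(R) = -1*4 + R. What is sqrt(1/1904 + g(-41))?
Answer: sqrt(453271)/476 ≈ 1.4144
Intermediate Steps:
G(R) = -4 + R
g(O) = 2 (g(O) = -4 + 6 = 2)
sqrt(1/1904 + g(-41)) = sqrt(1/1904 + 2) = sqrt(3809/1904) = sqrt(453271)/476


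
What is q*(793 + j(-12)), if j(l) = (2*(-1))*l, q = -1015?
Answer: -829255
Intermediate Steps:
j(l) = -2*l
q*(793 + j(-12)) = -1015*(793 - 2*(-12)) = -1015*(793 + 24) = -1015*817 = -829255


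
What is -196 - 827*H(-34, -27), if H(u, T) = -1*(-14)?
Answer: -11774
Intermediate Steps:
H(u, T) = 14
-196 - 827*H(-34, -27) = -196 - 827*14 = -196 - 11578 = -11774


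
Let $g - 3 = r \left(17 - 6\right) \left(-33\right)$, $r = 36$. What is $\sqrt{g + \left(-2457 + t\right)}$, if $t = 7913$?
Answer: $i \sqrt{7609} \approx 87.23 i$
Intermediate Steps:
$g = -13065$ ($g = 3 + 36 \left(17 - 6\right) \left(-33\right) = 3 + 36 \cdot 11 \left(-33\right) = 3 + 396 \left(-33\right) = 3 - 13068 = -13065$)
$\sqrt{g + \left(-2457 + t\right)} = \sqrt{-13065 + \left(-2457 + 7913\right)} = \sqrt{-13065 + 5456} = \sqrt{-7609} = i \sqrt{7609}$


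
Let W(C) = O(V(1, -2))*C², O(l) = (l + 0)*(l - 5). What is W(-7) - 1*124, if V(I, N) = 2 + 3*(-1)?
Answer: 170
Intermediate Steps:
V(I, N) = -1 (V(I, N) = 2 - 3 = -1)
O(l) = l*(-5 + l)
W(C) = 6*C² (W(C) = (-(-5 - 1))*C² = (-1*(-6))*C² = 6*C²)
W(-7) - 1*124 = 6*(-7)² - 1*124 = 6*49 - 124 = 294 - 124 = 170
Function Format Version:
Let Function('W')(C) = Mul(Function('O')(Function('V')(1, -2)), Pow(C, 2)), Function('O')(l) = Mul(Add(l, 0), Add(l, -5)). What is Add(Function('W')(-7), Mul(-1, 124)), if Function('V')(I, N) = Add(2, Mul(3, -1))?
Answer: 170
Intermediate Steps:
Function('V')(I, N) = -1 (Function('V')(I, N) = Add(2, -3) = -1)
Function('O')(l) = Mul(l, Add(-5, l))
Function('W')(C) = Mul(6, Pow(C, 2)) (Function('W')(C) = Mul(Mul(-1, Add(-5, -1)), Pow(C, 2)) = Mul(Mul(-1, -6), Pow(C, 2)) = Mul(6, Pow(C, 2)))
Add(Function('W')(-7), Mul(-1, 124)) = Add(Mul(6, Pow(-7, 2)), Mul(-1, 124)) = Add(Mul(6, 49), -124) = Add(294, -124) = 170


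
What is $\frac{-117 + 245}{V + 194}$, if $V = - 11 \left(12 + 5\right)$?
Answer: $\frac{128}{7} \approx 18.286$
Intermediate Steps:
$V = -187$ ($V = \left(-11\right) 17 = -187$)
$\frac{-117 + 245}{V + 194} = \frac{-117 + 245}{-187 + 194} = \frac{128}{7}$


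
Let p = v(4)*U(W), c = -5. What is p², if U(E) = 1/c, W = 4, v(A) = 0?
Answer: 0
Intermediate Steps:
U(E) = -⅕ (U(E) = 1/(-5) = -⅕)
p = 0 (p = 0*(-⅕) = 0)
p² = 0² = 0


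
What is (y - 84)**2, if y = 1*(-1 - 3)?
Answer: 7744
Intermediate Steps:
y = -4 (y = 1*(-4) = -4)
(y - 84)**2 = (-4 - 84)**2 = (-88)**2 = 7744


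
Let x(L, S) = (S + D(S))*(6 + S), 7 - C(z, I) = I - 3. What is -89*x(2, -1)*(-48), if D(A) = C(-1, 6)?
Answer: 64080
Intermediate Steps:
C(z, I) = 10 - I (C(z, I) = 7 - (I - 3) = 7 - (-3 + I) = 7 + (3 - I) = 10 - I)
D(A) = 4 (D(A) = 10 - 1*6 = 10 - 6 = 4)
x(L, S) = (4 + S)*(6 + S) (x(L, S) = (S + 4)*(6 + S) = (4 + S)*(6 + S))
-89*x(2, -1)*(-48) = -89*(24 + (-1)² + 10*(-1))*(-48) = -89*(24 + 1 - 10)*(-48) = -89*15*(-48) = -1335*(-48) = 64080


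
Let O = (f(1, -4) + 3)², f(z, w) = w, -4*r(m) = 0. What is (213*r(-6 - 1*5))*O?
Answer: 0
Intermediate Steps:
r(m) = 0 (r(m) = -¼*0 = 0)
O = 1 (O = (-4 + 3)² = (-1)² = 1)
(213*r(-6 - 1*5))*O = (213*0)*1 = 0*1 = 0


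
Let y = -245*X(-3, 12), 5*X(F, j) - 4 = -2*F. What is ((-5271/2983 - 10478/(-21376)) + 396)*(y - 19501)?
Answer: -251580415305143/31882304 ≈ -7.8909e+6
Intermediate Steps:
X(F, j) = ⅘ - 2*F/5 (X(F, j) = ⅘ + (-2*F)/5 = ⅘ - 2*F/5)
y = -490 (y = -245*(⅘ - ⅖*(-3)) = -245*(⅘ + 6/5) = -245*2 = -490)
((-5271/2983 - 10478/(-21376)) + 396)*(y - 19501) = ((-5271/2983 - 10478/(-21376)) + 396)*(-490 - 19501) = ((-5271*1/2983 - 10478*(-1/21376)) + 396)*(-19991) = ((-5271/2983 + 5239/10688) + 396)*(-19991) = (-40708511/31882304 + 396)*(-19991) = (12584683873/31882304)*(-19991) = -251580415305143/31882304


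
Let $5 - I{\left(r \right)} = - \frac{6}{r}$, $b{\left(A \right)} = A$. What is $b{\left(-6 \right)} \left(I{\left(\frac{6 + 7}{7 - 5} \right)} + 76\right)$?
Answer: $- \frac{6390}{13} \approx -491.54$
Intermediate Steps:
$I{\left(r \right)} = 5 + \frac{6}{r}$ ($I{\left(r \right)} = 5 - - \frac{6}{r} = 5 + \frac{6}{r}$)
$b{\left(-6 \right)} \left(I{\left(\frac{6 + 7}{7 - 5} \right)} + 76\right) = - 6 \left(\left(5 + \frac{6}{\left(6 + 7\right) \frac{1}{7 - 5}}\right) + 76\right) = - 6 \left(\left(5 + \frac{6}{13 \cdot \frac{1}{2}}\right) + 76\right) = - 6 \left(\left(5 + \frac{6}{\frac{13}{2}}\right) + 76\right) = - 6 \left(\left(5 + 6 \cdot \frac{2}{13}\right) + 76\right) = - 6 \left(\left(5 + \frac{12}{13}\right) + 76\right) = - 6 \left(\frac{77}{13} + 76\right) = \left(-6\right) \frac{1065}{13} = - \frac{6390}{13}$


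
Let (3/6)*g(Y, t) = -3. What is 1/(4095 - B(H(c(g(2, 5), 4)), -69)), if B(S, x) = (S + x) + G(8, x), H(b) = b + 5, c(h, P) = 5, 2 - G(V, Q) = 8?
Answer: 1/4160 ≈ 0.00024038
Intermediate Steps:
G(V, Q) = -6 (G(V, Q) = 2 - 1*8 = 2 - 8 = -6)
g(Y, t) = -6 (g(Y, t) = 2*(-3) = -6)
H(b) = 5 + b
B(S, x) = -6 + S + x (B(S, x) = (S + x) - 6 = -6 + S + x)
1/(4095 - B(H(c(g(2, 5), 4)), -69)) = 1/(4095 - (-6 + (5 + 5) - 69)) = 1/(4095 - (-6 + 10 - 69)) = 1/(4095 - 1*(-65)) = 1/(4095 + 65) = 1/4160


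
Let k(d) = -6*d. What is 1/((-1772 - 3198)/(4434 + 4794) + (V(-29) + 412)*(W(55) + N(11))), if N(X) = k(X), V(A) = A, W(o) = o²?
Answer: 4614/5229029873 ≈ 8.8238e-7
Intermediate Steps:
N(X) = -6*X
1/((-1772 - 3198)/(4434 + 4794) + (V(-29) + 412)*(W(55) + N(11))) = 1/((-1772 - 3198)/(4434 + 4794) + (-29 + 412)*(55² - 6*11)) = 1/(-4970/9228 + 383*(3025 - 66)) = 1/(-4970*1/9228 + 383*2959) = 1/(-2485/4614 + 1133297) = 1/(5229029873/4614) = 4614/5229029873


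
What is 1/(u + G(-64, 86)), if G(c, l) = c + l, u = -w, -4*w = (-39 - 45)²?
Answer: 1/1786 ≈ 0.00055991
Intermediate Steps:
w = -1764 (w = -(-39 - 45)²/4 = -¼*(-84)² = -¼*7056 = -1764)
u = 1764 (u = -1*(-1764) = 1764)
1/(u + G(-64, 86)) = 1/(1764 + (-64 + 86)) = 1/(1764 + 22) = 1/1786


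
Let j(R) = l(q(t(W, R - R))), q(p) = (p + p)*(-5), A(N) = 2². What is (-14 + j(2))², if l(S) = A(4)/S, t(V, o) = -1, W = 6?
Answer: 4624/25 ≈ 184.96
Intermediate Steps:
A(N) = 4
q(p) = -10*p (q(p) = (2*p)*(-5) = -10*p)
l(S) = 4/S
j(R) = ⅖ (j(R) = 4/((-10*(-1))) = 4/10 = 4*(⅒) = ⅖)
(-14 + j(2))² = (-14 + ⅖)² = (-68/5)² = 4624/25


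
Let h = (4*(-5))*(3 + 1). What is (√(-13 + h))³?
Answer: -93*I*√93 ≈ -896.86*I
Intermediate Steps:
h = -80 (h = -20*4 = -80)
(√(-13 + h))³ = (√(-13 - 80))³ = (√(-93))³ = (I*√93)³ = -93*I*√93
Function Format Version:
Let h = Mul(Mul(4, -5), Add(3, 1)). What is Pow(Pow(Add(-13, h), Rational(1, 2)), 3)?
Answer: Mul(-93, I, Pow(93, Rational(1, 2))) ≈ Mul(-896.86, I)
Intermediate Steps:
h = -80 (h = Mul(-20, 4) = -80)
Pow(Pow(Add(-13, h), Rational(1, 2)), 3) = Pow(Pow(Add(-13, -80), Rational(1, 2)), 3) = Pow(Pow(-93, Rational(1, 2)), 3) = Pow(Mul(I, Pow(93, Rational(1, 2))), 3) = Mul(-93, I, Pow(93, Rational(1, 2)))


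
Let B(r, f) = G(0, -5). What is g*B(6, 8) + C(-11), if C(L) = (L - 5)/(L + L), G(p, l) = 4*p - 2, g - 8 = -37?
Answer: 646/11 ≈ 58.727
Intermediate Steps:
g = -29 (g = 8 - 37 = -29)
G(p, l) = -2 + 4*p
B(r, f) = -2 (B(r, f) = -2 + 4*0 = -2 + 0 = -2)
C(L) = (-5 + L)/(2*L) (C(L) = (-5 + L)/((2*L)) = (-5 + L)*(1/(2*L)) = (-5 + L)/(2*L))
g*B(6, 8) + C(-11) = -29*(-2) + (1/2)*(-5 - 11)/(-11) = 58 + (1/2)*(-1/11)*(-16) = 58 + 8/11 = 646/11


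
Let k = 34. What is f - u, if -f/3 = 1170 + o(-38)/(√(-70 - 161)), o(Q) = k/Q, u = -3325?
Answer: -185 - 17*I*√231/1463 ≈ -185.0 - 0.17661*I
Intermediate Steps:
o(Q) = 34/Q
f = -3510 - 17*I*√231/1463 (f = -3*(1170 + (34/(-38))/(√(-70 - 161))) = -3*(1170 + (34*(-1/38))/(√(-231))) = -3*(1170 - 17*(-I*√231/231)/19) = -3*(1170 - (-17)*I*√231/4389) = -3*(1170 + 17*I*√231/4389) = -3510 - 17*I*√231/1463 ≈ -3510.0 - 0.17661*I)
f - u = (-3510 - 17*I*√231/1463) - 1*(-3325) = (-3510 - 17*I*√231/1463) + 3325 = -185 - 17*I*√231/1463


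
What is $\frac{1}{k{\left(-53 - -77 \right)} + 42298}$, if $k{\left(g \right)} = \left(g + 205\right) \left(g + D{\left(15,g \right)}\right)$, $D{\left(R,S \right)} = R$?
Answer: $\frac{1}{51229} \approx 1.952 \cdot 10^{-5}$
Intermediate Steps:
$k{\left(g \right)} = \left(15 + g\right) \left(205 + g\right)$ ($k{\left(g \right)} = \left(g + 205\right) \left(g + 15\right) = \left(205 + g\right) \left(15 + g\right) = \left(15 + g\right) \left(205 + g\right)$)
$\frac{1}{k{\left(-53 - -77 \right)} + 42298} = \frac{1}{\left(3075 + \left(-53 - -77\right)^{2} + 220 \left(-53 - -77\right)\right) + 42298} = \frac{1}{\left(3075 + \left(-53 + 77\right)^{2} + 220 \left(-53 + 77\right)\right) + 42298} = \frac{1}{\left(3075 + 24^{2} + 220 \cdot 24\right) + 42298} = \frac{1}{\left(3075 + 576 + 5280\right) + 42298} = \frac{1}{8931 + 42298} = \frac{1}{51229}$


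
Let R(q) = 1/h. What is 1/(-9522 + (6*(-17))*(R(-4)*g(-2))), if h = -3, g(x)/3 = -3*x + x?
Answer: -1/9114 ≈ -0.00010972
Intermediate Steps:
g(x) = -6*x (g(x) = 3*(-3*x + x) = 3*(-2*x) = -6*x)
R(q) = -1/3 (R(q) = 1/(-3) = -1/3)
1/(-9522 + (6*(-17))*(R(-4)*g(-2))) = 1/(-9522 + (6*(-17))*(-(-2)*(-2))) = 1/(-9522 - (-34)*12) = 1/(-9522 - 102*(-4)) = 1/(-9522 + 408) = 1/(-9114) = -1/9114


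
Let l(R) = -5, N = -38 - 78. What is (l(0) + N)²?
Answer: 14641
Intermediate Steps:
N = -116
(l(0) + N)² = (-5 - 116)² = (-121)² = 14641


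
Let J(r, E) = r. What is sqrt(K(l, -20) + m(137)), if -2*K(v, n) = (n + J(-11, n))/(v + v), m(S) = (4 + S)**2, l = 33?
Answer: sqrt(86602659)/66 ≈ 141.00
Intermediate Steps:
K(v, n) = -(-11 + n)/(4*v) (K(v, n) = -(n - 11)/(2*(v + v)) = -(-11 + n)/(2*(2*v)) = -(-11 + n)*1/(2*v)/2 = -(-11 + n)/(4*v))
sqrt(K(l, -20) + m(137)) = sqrt((1/4)*(11 - 1*(-20))/33 + (4 + 137)**2) = sqrt((1/4)*(1/33)*(11 + 20) + 141**2) = sqrt((1/4)*(1/33)*31 + 19881) = sqrt(31/132 + 19881) = sqrt(2624323/132) = sqrt(86602659)/66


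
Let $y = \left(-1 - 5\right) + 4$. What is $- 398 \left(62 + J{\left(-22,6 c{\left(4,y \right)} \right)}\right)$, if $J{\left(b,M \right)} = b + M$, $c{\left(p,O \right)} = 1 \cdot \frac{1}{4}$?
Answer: $-16517$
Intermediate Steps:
$y = -2$ ($y = -6 + 4 = -2$)
$c{\left(p,O \right)} = \frac{1}{4}$ ($c{\left(p,O \right)} = 1 \cdot \frac{1}{4} = \frac{1}{4}$)
$J{\left(b,M \right)} = M + b$
$- 398 \left(62 + J{\left(-22,6 c{\left(4,y \right)} \right)}\right) = - 398 \left(62 + \left(6 \cdot \frac{1}{4} - 22\right)\right) = - 398 \left(62 + \left(\frac{3}{2} - 22\right)\right) = - 398 \left(62 - \frac{41}{2}\right) = \left(-398\right) \frac{83}{2} = -16517$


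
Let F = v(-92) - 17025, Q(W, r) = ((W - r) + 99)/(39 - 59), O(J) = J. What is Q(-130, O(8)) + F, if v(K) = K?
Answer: -342301/20 ≈ -17115.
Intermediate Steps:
Q(W, r) = -99/20 - W/20 + r/20 (Q(W, r) = (99 + W - r)/(-20) = (99 + W - r)*(-1/20) = -99/20 - W/20 + r/20)
F = -17117 (F = -92 - 17025 = -17117)
Q(-130, O(8)) + F = (-99/20 - 1/20*(-130) + (1/20)*8) - 17117 = (-99/20 + 13/2 + ⅖) - 17117 = 39/20 - 17117 = -342301/20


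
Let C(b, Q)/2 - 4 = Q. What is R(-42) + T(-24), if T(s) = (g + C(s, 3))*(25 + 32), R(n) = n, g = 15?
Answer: 1611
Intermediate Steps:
C(b, Q) = 8 + 2*Q
T(s) = 1653 (T(s) = (15 + (8 + 2*3))*(25 + 32) = (15 + (8 + 6))*57 = (15 + 14)*57 = 29*57 = 1653)
R(-42) + T(-24) = -42 + 1653 = 1611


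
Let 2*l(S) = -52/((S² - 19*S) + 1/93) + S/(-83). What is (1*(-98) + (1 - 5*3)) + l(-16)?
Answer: -483929022/4322723 ≈ -111.95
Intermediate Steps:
l(S) = -26/(1/93 + S² - 19*S) - S/166 (l(S) = (-52/((S² - 19*S) + 1/93) + S/(-83))/2 = (-52/((S² - 19*S) + 1/93) + S*(-1/83))/2 = (-52/(1/93 + S² - 19*S) - S/83)/2 = -26/(1/93 + S² - 19*S) - S/166)
(1*(-98) + (1 - 5*3)) + l(-16) = (1*(-98) + (1 - 5*3)) + (-401388 - 1*(-16) - 93*(-16)³ + 1767*(-16)²)/(166*(1 - 1767*(-16) + 93*(-16)²)) = (-98 + (1 - 15)) + (-401388 + 16 - 93*(-4096) + 1767*256)/(166*(1 + 28272 + 93*256)) = (-98 - 14) + (-401388 + 16 + 380928 + 452352)/(166*(1 + 28272 + 23808)) = -112 + (1/166)*431908/52081 = -112 + (1/166)*(1/52081)*431908 = -112 + 215954/4322723 = -483929022/4322723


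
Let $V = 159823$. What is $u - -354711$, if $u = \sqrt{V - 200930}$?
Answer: $354711 + i \sqrt{41107} \approx 3.5471 \cdot 10^{5} + 202.75 i$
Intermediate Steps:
$u = i \sqrt{41107}$ ($u = \sqrt{159823 - 200930} = \sqrt{-41107} = i \sqrt{41107} \approx 202.75 i$)
$u - -354711 = i \sqrt{41107} - -354711 = i \sqrt{41107} + 354711 = 354711 + i \sqrt{41107}$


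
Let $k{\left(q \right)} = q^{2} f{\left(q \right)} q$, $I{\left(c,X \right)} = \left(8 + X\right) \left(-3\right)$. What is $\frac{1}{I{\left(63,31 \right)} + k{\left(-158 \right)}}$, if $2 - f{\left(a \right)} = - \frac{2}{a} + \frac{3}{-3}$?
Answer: $- \frac{1}{11783125} \approx -8.4867 \cdot 10^{-8}$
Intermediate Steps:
$f{\left(a \right)} = 3 + \frac{2}{a}$ ($f{\left(a \right)} = 2 - \left(- \frac{2}{a} + \frac{3}{-3}\right) = 2 - \left(- \frac{2}{a} + 3 \left(- \frac{1}{3}\right)\right) = 2 - \left(- \frac{2}{a} - 1\right) = 2 - \left(-1 - \frac{2}{a}\right) = 2 + \left(1 + \frac{2}{a}\right) = 3 + \frac{2}{a}$)
$I{\left(c,X \right)} = -24 - 3 X$
$k{\left(q \right)} = q^{3} \left(3 + \frac{2}{q}\right)$ ($k{\left(q \right)} = q^{2} \left(3 + \frac{2}{q}\right) q = q^{3} \left(3 + \frac{2}{q}\right)$)
$\frac{1}{I{\left(63,31 \right)} + k{\left(-158 \right)}} = \frac{1}{\left(-24 - 93\right) + \left(-158\right)^{2} \left(2 + 3 \left(-158\right)\right)} = \frac{1}{\left(-24 - 93\right) + 24964 \left(2 - 474\right)} = \frac{1}{-117 + 24964 \left(-472\right)} = \frac{1}{-117 - 11783008} = \frac{1}{-11783125} = - \frac{1}{11783125}$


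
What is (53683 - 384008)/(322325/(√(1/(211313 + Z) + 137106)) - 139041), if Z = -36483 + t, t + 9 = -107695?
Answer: 422699326268335967025/177916395531843439367 + 106472005625*√617785908465982/177916395531843439367 ≈ 2.3907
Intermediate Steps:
t = -107704 (t = -9 - 107695 = -107704)
Z = -144187 (Z = -36483 - 107704 = -144187)
(53683 - 384008)/(322325/(√(1/(211313 + Z) + 137106)) - 139041) = (53683 - 384008)/(322325/(√(1/(211313 - 144187) + 137106)) - 139041) = -330325/(322325/(√(1/67126 + 137106)) - 139041) = -330325/(322325/(√(9203377357/67126)) - 139041) = -330325/(322325/((√617785908465982/67126)) - 139041) = -330325/(322325*(√617785908465982/9203377357) - 139041) = -330325/(322325*√617785908465982/9203377357 - 139041) = -330325/(-139041 + 322325*√617785908465982/9203377357)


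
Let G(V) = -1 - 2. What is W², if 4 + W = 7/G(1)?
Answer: 361/9 ≈ 40.111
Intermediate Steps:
G(V) = -3
W = -19/3 (W = -4 + 7/(-3) = -4 - ⅓*7 = -4 - 7/3 = -19/3 ≈ -6.3333)
W² = (-19/3)² = 361/9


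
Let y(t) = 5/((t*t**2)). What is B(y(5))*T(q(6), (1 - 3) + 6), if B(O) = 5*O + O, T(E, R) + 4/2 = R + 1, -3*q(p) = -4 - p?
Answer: 18/25 ≈ 0.72000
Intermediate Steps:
q(p) = 4/3 + p/3 (q(p) = -(-4 - p)/3 = 4/3 + p/3)
T(E, R) = -1 + R (T(E, R) = -2 + (R + 1) = -2 + (1 + R) = -1 + R)
y(t) = 5/t**3 (y(t) = 5/(t**3) = 5/t**3)
B(O) = 6*O
B(y(5))*T(q(6), (1 - 3) + 6) = (6*(5/5**3))*(-1 + ((1 - 3) + 6)) = (6*(5*(1/125)))*(-1 + (-2 + 6)) = (6*(1/25))*(-1 + 4) = (6/25)*3 = 18/25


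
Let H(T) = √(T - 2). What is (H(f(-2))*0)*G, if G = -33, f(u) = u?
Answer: 0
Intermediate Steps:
H(T) = √(-2 + T)
(H(f(-2))*0)*G = (√(-2 - 2)*0)*(-33) = (√(-4)*0)*(-33) = ((2*I)*0)*(-33) = 0*(-33) = 0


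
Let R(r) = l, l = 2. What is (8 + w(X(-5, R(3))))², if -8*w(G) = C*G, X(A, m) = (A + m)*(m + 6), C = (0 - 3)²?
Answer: 1225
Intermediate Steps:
C = 9 (C = (-3)² = 9)
R(r) = 2
X(A, m) = (6 + m)*(A + m) (X(A, m) = (A + m)*(6 + m) = (6 + m)*(A + m))
w(G) = -9*G/8
(8 + w(X(-5, R(3))))² = (8 - 9*(2² + 6*(-5) + 6*2 - 5*2)/8)² = (8 - 9*(4 - 30 + 12 - 10)/8)² = (8 - 9/8*(-24))² = (8 + 27)² = 35² = 1225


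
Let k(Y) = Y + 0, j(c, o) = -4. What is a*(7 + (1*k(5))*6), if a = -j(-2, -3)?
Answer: 148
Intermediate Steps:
k(Y) = Y
a = 4 (a = -1*(-4) = 4)
a*(7 + (1*k(5))*6) = 4*(7 + (1*5)*6) = 4*(7 + 5*6) = 4*(7 + 30) = 4*37 = 148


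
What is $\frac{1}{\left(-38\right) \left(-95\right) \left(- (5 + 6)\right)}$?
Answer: $- \frac{1}{39710} \approx -2.5183 \cdot 10^{-5}$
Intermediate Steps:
$\frac{1}{\left(-38\right) \left(-95\right) \left(- (5 + 6)\right)} = \frac{1}{3610 \left(\left(-1\right) 11\right)} = \frac{1}{3610 \left(-11\right)} = \frac{1}{-39710} = - \frac{1}{39710}$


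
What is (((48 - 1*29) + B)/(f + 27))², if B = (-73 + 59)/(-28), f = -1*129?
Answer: 169/4624 ≈ 0.036548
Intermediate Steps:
f = -129
B = ½ (B = -14*(-1/28) = ½ ≈ 0.50000)
(((48 - 1*29) + B)/(f + 27))² = (((48 - 1*29) + ½)/(-129 + 27))² = (((48 - 29) + ½)/(-102))² = ((19 + ½)*(-1/102))² = ((39/2)*(-1/102))² = (-13/68)² = 169/4624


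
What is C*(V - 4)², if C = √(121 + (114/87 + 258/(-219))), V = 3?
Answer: 3*√60319681/2117 ≈ 11.006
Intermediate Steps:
C = 3*√60319681/2117 (C = √(121 + (114*(1/87) + 258*(-1/219))) = √(121 + (38/29 - 86/73)) = √(121 + 280/2117) = √(256437/2117) = 3*√60319681/2117 ≈ 11.006)
C*(V - 4)² = (3*√60319681/2117)*(3 - 4)² = (3*√60319681/2117)*(-1)² = (3*√60319681/2117)*1 = 3*√60319681/2117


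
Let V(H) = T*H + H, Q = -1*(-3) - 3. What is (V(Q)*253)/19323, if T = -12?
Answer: 0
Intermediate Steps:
Q = 0 (Q = 3 - 3 = 0)
V(H) = -11*H (V(H) = -12*H + H = -11*H)
(V(Q)*253)/19323 = (-11*0*253)/19323 = (0*253)*(1/19323) = 0*(1/19323) = 0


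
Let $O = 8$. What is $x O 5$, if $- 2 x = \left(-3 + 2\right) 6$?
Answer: $120$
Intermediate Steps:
$x = 3$ ($x = - \frac{\left(-3 + 2\right) 6}{2} = - \frac{\left(-1\right) 6}{2} = \left(- \frac{1}{2}\right) \left(-6\right) = 3$)
$x O 5 = 3 \cdot 8 \cdot 5 = 24 \cdot 5 = 120$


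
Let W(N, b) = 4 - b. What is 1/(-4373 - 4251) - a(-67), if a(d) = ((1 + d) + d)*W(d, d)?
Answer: 81436431/8624 ≈ 9443.0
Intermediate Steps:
a(d) = (1 + 2*d)*(4 - d) (a(d) = ((1 + d) + d)*(4 - d) = (1 + 2*d)*(4 - d))
1/(-4373 - 4251) - a(-67) = 1/(-4373 - 4251) - (-1)*(1 + 2*(-67))*(-4 - 67) = 1/(-8624) - (-1)*(1 - 134)*(-71) = -1/8624 - (-1)*(-133)*(-71) = -1/8624 - 1*(-9443) = -1/8624 + 9443 = 81436431/8624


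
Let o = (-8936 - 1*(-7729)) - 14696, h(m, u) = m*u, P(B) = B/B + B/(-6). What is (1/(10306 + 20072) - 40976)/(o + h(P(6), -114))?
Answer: 1244768927/483101334 ≈ 2.5766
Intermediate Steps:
P(B) = 1 - B/6 (P(B) = 1 + B*(-1/6) = 1 - B/6)
o = -15903 (o = (-8936 + 7729) - 14696 = -1207 - 14696 = -15903)
(1/(10306 + 20072) - 40976)/(o + h(P(6), -114)) = (1/(10306 + 20072) - 40976)/(-15903 + (1 - 1/6*6)*(-114)) = (1/30378 - 40976)/(-15903 + (1 - 1)*(-114)) = (1/30378 - 40976)/(-15903 + 0*(-114)) = -1244768927/(30378*(-15903 + 0)) = -1244768927/30378/(-15903) = -1244768927/30378*(-1/15903) = 1244768927/483101334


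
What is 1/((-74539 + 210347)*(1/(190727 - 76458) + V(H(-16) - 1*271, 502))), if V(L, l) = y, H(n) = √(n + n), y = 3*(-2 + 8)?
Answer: 114269/279335734144 ≈ 4.0907e-7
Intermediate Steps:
y = 18 (y = 3*6 = 18)
H(n) = √2*√n (H(n) = √(2*n) = √2*√n)
V(L, l) = 18
1/((-74539 + 210347)*(1/(190727 - 76458) + V(H(-16) - 1*271, 502))) = 1/((-74539 + 210347)*(1/(190727 - 76458) + 18)) = 1/(135808*(1/114269 + 18)) = 1/(135808*(2056843/114269)) = 1/(279335734144/114269) = 114269/279335734144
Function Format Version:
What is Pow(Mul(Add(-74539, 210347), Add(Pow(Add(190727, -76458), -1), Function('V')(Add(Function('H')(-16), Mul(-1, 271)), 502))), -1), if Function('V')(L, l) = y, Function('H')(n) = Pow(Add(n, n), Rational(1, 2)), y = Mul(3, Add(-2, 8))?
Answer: Rational(114269, 279335734144) ≈ 4.0907e-7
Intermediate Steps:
y = 18 (y = Mul(3, 6) = 18)
Function('H')(n) = Mul(Pow(2, Rational(1, 2)), Pow(n, Rational(1, 2))) (Function('H')(n) = Pow(Mul(2, n), Rational(1, 2)) = Mul(Pow(2, Rational(1, 2)), Pow(n, Rational(1, 2))))
Function('V')(L, l) = 18
Pow(Mul(Add(-74539, 210347), Add(Pow(Add(190727, -76458), -1), Function('V')(Add(Function('H')(-16), Mul(-1, 271)), 502))), -1) = Pow(Mul(Add(-74539, 210347), Add(Pow(Add(190727, -76458), -1), 18)), -1) = Pow(Mul(135808, Add(Pow(114269, -1), 18)), -1) = Pow(Mul(135808, Add(Rational(1, 114269), 18)), -1) = Pow(Mul(135808, Rational(2056843, 114269)), -1) = Pow(Rational(279335734144, 114269), -1) = Rational(114269, 279335734144)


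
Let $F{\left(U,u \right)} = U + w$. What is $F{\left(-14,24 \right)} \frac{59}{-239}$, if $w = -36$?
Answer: $\frac{2950}{239} \approx 12.343$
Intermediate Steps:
$F{\left(U,u \right)} = -36 + U$ ($F{\left(U,u \right)} = U - 36 = -36 + U$)
$F{\left(-14,24 \right)} \frac{59}{-239} = \left(-36 - 14\right) \frac{59}{-239} = - 50 \cdot 59 \left(- \frac{1}{239}\right) = \left(-50\right) \left(- \frac{59}{239}\right) = \frac{2950}{239}$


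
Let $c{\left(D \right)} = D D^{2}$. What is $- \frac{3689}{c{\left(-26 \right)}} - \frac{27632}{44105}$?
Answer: $- \frac{322956687}{775189480} \approx -0.41662$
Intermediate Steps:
$c{\left(D \right)} = D^{3}$
$- \frac{3689}{c{\left(-26 \right)}} - \frac{27632}{44105} = - \frac{3689}{\left(-26\right)^{3}} - \frac{27632}{44105} = - \frac{3689}{-17576} - \frac{27632}{44105} = \left(-3689\right) \left(- \frac{1}{17576}\right) - \frac{27632}{44105} = \frac{3689}{17576} - \frac{27632}{44105} = - \frac{322956687}{775189480}$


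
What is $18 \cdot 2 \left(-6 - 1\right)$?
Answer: $-252$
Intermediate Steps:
$18 \cdot 2 \left(-6 - 1\right) = 36 \left(-6 - 1\right) = 36 \left(-7\right) = -252$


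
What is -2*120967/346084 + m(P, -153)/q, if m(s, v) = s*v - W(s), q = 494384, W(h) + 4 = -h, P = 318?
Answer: -8520951909/10693649516 ≈ -0.79682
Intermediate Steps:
W(h) = -4 - h
m(s, v) = 4 + s + s*v (m(s, v) = s*v - (-4 - s) = s*v + (4 + s) = 4 + s + s*v)
-2*120967/346084 + m(P, -153)/q = -2*120967/346084 + (4 + 318 + 318*(-153))/494384 = -241934*1/346084 + (4 + 318 - 48654)*(1/494384) = -120967/173042 - 48332*1/494384 = -120967/173042 - 12083/123596 = -8520951909/10693649516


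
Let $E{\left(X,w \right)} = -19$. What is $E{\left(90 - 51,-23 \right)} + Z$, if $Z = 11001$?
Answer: $10982$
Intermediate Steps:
$E{\left(90 - 51,-23 \right)} + Z = -19 + 11001 = 10982$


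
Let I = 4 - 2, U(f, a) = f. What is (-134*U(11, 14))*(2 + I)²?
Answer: -23584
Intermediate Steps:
I = 2
(-134*U(11, 14))*(2 + I)² = (-134*11)*(2 + 2)² = -1474*4² = -1474*16 = -23584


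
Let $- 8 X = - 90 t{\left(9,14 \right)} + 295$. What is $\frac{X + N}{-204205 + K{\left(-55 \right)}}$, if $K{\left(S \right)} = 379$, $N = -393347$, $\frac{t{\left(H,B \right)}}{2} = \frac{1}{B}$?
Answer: $\frac{22029407}{11414256} \approx 1.93$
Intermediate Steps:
$t{\left(H,B \right)} = \frac{2}{B}$
$X = - \frac{1975}{56}$ ($X = - \frac{- 90 \cdot \frac{2}{14} + 295}{8} = - \frac{- 90 \cdot 2 \cdot \frac{1}{14} + 295}{8} = - \frac{\left(-90\right) \frac{1}{7} + 295}{8} = - \frac{- \frac{90}{7} + 295}{8} = \left(- \frac{1}{8}\right) \frac{1975}{7} = - \frac{1975}{56} \approx -35.268$)
$\frac{X + N}{-204205 + K{\left(-55 \right)}} = \frac{- \frac{1975}{56} - 393347}{-204205 + 379} = - \frac{22029407}{56 \left(-203826\right)} = \left(- \frac{22029407}{56}\right) \left(- \frac{1}{203826}\right) = \frac{22029407}{11414256}$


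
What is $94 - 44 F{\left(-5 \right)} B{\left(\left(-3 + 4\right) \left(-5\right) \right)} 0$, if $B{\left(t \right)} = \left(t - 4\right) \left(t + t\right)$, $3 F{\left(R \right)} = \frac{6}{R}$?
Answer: $94$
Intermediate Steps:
$F{\left(R \right)} = \frac{2}{R}$ ($F{\left(R \right)} = \frac{6 \frac{1}{R}}{3} = \frac{2}{R}$)
$B{\left(t \right)} = 2 t \left(-4 + t\right)$ ($B{\left(t \right)} = \left(-4 + t\right) 2 t = 2 t \left(-4 + t\right)$)
$94 - 44 F{\left(-5 \right)} B{\left(\left(-3 + 4\right) \left(-5\right) \right)} 0 = 94 - 44 \frac{2}{-5} \cdot 2 \left(-3 + 4\right) \left(-5\right) \left(-4 + \left(-3 + 4\right) \left(-5\right)\right) 0 = 94 - 44 \cdot 2 \left(- \frac{1}{5}\right) 2 \cdot 1 \left(-5\right) \left(-4 + 1 \left(-5\right)\right) 0 = 94 - 44 - \frac{2 \cdot 2 \left(-5\right) \left(-4 - 5\right)}{5} \cdot 0 = 94 - 44 - \frac{2 \cdot 2 \left(-5\right) \left(-9\right)}{5} \cdot 0 = 94 - 44 \left(- \frac{2}{5}\right) 90 \cdot 0 = 94 - 44 \left(\left(-36\right) 0\right) = 94 - 0 = 94 + 0 = 94$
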